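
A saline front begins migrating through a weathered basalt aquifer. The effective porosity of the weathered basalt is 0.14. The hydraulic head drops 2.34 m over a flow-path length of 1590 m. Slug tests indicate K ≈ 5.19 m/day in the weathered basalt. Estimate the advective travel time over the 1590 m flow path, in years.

79.8

Hydraulic gradient i = Δh / L = 2.34 / 1590 = 0.001472.
Darcy flux q = K · i = 5.190 × 0.001472 = 0.007638 m/day.
Seepage velocity v = q / n_e = 0.007638 / 0.14 = 0.05456 m/day.
Travel time t = L / v = 1590 / 0.05456 = 29143 days = 79.79 years.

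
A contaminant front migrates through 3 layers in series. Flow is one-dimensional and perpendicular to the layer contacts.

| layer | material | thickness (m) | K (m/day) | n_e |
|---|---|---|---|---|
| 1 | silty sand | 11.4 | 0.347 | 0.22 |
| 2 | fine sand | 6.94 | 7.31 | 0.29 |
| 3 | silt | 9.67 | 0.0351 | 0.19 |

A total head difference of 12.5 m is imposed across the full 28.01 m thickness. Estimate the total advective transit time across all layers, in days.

With flow normal to the layers, continuity requires the same specific discharge q through every layer.
Σ(b_i/K_i) = 11.4/0.347 + 6.94/7.31 + 9.67/0.0351 = 309.3 d.
q = Δh / Σ(b_i/K_i) = 12.5 / 309.3 = 0.04041 m/day.
In each layer the seepage velocity is v_i = q/n_i, so the layer transit time is t_i = b_i·n_i / q:
  layer 1 (silty sand): t_1 = 11.4 × 0.22 / 0.04041 = 62.06 d
  layer 2 (fine sand): t_2 = 6.94 × 0.29 / 0.04041 = 49.80 d
  layer 3 (silt): t_3 = 9.67 × 0.19 / 0.04041 = 45.46 d
Total t = Σ t_i = 157.3 days.

157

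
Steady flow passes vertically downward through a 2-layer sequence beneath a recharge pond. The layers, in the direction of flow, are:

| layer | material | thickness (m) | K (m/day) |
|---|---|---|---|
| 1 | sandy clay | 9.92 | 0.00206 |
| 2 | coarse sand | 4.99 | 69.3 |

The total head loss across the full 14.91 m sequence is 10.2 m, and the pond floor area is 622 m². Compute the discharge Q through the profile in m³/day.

Flow is perpendicular to layering, so the layers act in series and the equivalent K is the thickness-weighted harmonic mean.
Total thickness L = 9.92 + 4.99 = 14.91 m.
Σ(b_i/K_i) = 9.92/0.00206 + 4.99/69.3 = 4816 d.
K_eq = L / Σ(b_i/K_i) = 14.91 / 4816 = 0.003096 m/day.
Q = K_eq · A · (Δh/L) = 0.003096 × 622 × (10.2/14.91) = 1.317 m³/day.

1.32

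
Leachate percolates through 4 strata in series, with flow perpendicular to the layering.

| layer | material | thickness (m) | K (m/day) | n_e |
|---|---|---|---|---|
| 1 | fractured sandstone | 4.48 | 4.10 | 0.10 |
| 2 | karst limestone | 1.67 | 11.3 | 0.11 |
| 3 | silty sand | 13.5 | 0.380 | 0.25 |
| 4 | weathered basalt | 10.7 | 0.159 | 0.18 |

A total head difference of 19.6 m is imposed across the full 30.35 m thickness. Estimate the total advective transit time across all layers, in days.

31.5

With flow normal to the layers, continuity requires the same specific discharge q through every layer.
Σ(b_i/K_i) = 4.48/4.10 + 1.67/11.3 + 13.5/0.380 + 10.7/0.159 = 104.1 d.
q = Δh / Σ(b_i/K_i) = 19.6 / 104.1 = 0.1883 m/day.
In each layer the seepage velocity is v_i = q/n_i, so the layer transit time is t_i = b_i·n_i / q:
  layer 1 (fractured sandstone): t_1 = 4.48 × 0.10 / 0.1883 = 2.379 d
  layer 2 (karst limestone): t_2 = 1.67 × 0.11 / 0.1883 = 0.9753 d
  layer 3 (silty sand): t_3 = 13.5 × 0.25 / 0.1883 = 17.92 d
  layer 4 (weathered basalt): t_4 = 10.7 × 0.18 / 0.1883 = 10.23 d
Total t = Σ t_i = 31.50 days.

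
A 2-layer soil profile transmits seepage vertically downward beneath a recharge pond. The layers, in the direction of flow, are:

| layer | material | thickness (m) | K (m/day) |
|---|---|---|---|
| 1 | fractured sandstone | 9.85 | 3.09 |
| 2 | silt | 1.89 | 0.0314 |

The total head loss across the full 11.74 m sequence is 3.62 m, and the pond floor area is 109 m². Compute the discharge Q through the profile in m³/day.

Flow is perpendicular to layering, so the layers act in series and the equivalent K is the thickness-weighted harmonic mean.
Total thickness L = 9.85 + 1.89 = 11.74 m.
Σ(b_i/K_i) = 9.85/3.09 + 1.89/0.0314 = 63.38 d.
K_eq = L / Σ(b_i/K_i) = 11.74 / 63.38 = 0.1852 m/day.
Q = K_eq · A · (Δh/L) = 0.1852 × 109 × (3.62/11.74) = 6.226 m³/day.

6.23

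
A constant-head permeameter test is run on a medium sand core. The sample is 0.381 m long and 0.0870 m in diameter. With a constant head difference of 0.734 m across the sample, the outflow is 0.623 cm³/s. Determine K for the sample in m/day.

Cross-sectional area A = π·(d/2)² = π × (0.0870/2)² = 0.005945 m².
Convert discharge: 0.623 cm³/s = 6.230e-07 m³/s.
Darcy's law rearranged: K = Q·L / (A·Δh) = 6.230e-07 × 0.381 / (0.005945 × 0.734) = 5.440e-05 m/s = 4.700 m/day.

4.70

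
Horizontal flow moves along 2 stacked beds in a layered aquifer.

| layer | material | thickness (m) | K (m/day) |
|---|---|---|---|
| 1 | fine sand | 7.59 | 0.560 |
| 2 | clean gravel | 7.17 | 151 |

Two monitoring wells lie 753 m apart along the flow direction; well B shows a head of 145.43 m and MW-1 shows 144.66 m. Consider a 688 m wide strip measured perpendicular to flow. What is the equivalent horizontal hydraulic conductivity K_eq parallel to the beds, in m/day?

Flow is parallel to layering, so each bed carries its own Darcy discharge and the transmissivities add.
Σ(K_i·b_i) = 0.560×7.59 + 151×7.17 = 1087 m²/day.
Total thickness b = 14.76 m, so K_eq = Σ(K_i·b_i)/b = 73.64 m/day.

73.6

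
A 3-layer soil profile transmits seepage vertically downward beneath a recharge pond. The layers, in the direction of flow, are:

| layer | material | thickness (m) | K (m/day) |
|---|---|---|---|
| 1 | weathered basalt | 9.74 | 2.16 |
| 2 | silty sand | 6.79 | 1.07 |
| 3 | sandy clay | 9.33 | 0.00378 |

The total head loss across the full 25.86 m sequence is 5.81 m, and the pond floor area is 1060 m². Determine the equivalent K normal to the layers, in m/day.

0.0104

Flow is perpendicular to layering, so the layers act in series and the equivalent K is the thickness-weighted harmonic mean.
Total thickness L = 9.74 + 6.79 + 9.33 = 25.86 m.
Σ(b_i/K_i) = 9.74/2.16 + 6.79/1.07 + 9.33/0.00378 = 2479 d.
K_eq = L / Σ(b_i/K_i) = 25.86 / 2479 = 0.01043 m/day.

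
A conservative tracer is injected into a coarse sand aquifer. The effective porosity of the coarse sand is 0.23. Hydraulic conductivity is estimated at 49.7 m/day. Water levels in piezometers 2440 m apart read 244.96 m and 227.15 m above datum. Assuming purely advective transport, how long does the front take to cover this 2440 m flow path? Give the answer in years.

Hydraulic gradient i = (244.96 − 227.15) / 2440 = 17.81 / 2440 = 0.007299.
Darcy flux q = K · i = 49.70 × 0.007299 = 0.3628 m/day.
Seepage velocity v = q / n_e = 0.3628 / 0.23 = 1.577 m/day.
Travel time t = L / v = 2440 / 1.577 = 1547 days = 4.235 years.

4.24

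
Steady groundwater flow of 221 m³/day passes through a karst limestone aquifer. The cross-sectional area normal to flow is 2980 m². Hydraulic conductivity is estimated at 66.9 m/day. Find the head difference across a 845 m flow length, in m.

From Q = K·A·i, i = Q / (K·A) = 221 / (66.90 × 2980) = 0.001109.
Head loss Δh = i · L = 0.001109 × 845 = 0.9367 m.

0.937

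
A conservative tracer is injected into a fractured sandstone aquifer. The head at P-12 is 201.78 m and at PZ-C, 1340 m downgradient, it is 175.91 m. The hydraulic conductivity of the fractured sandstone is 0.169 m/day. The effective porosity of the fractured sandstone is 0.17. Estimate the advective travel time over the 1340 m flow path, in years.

191

Hydraulic gradient i = (201.78 − 175.91) / 1340 = 25.87 / 1340 = 0.01931.
Darcy flux q = K · i = 0.1690 × 0.01931 = 0.003263 m/day.
Seepage velocity v = q / n_e = 0.003263 / 0.17 = 0.01919 m/day.
Travel time t = L / v = 1340 / 0.01919 = 69819 days = 191.2 years.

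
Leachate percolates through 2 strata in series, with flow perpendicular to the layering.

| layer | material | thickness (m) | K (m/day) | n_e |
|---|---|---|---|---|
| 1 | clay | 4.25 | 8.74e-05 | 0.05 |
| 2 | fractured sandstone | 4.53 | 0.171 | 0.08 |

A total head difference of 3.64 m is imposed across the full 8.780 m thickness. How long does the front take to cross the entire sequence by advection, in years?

21.0

With flow normal to the layers, continuity requires the same specific discharge q through every layer.
Σ(b_i/K_i) = 4.25/8.74e-05 + 4.53/0.171 = 48653 d.
q = Δh / Σ(b_i/K_i) = 3.64 / 48653 = 7.481e-05 m/day.
In each layer the seepage velocity is v_i = q/n_i, so the layer transit time is t_i = b_i·n_i / q:
  layer 1 (clay): t_1 = 4.25 × 0.05 / 7.481e-05 = 2840 d
  layer 2 (fractured sandstone): t_2 = 4.53 × 0.08 / 7.481e-05 = 4844 d
Total t = Σ t_i = 7684 days = 21.04 years.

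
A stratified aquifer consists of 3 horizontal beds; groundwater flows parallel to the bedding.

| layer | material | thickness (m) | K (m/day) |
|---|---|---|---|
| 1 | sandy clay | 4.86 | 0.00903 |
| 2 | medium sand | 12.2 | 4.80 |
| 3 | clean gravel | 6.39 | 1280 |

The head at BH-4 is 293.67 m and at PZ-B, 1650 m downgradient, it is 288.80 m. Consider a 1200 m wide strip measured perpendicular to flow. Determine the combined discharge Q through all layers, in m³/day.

29200

Flow is parallel to layering, so each bed carries its own Darcy discharge and the transmissivities add.
Σ(K_i·b_i) = 0.00903×4.86 + 4.80×12.2 + 1280×6.39 = 8238 m²/day.
Hydraulic gradient i = (293.67 − 288.80) / 1650 = 4.87 / 1650 = 0.002952.
Q = Σ(K_i·b_i) · W · i = 8238 × 1200 × 0.002952 = 29177 m³/day.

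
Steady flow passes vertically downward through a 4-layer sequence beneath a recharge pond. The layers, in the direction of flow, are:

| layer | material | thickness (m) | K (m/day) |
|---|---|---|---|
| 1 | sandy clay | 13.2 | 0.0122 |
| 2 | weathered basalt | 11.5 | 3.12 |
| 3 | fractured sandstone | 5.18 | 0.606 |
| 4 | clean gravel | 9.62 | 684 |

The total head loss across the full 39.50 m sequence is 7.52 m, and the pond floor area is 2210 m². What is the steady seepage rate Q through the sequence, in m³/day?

15.2

Flow is perpendicular to layering, so the layers act in series and the equivalent K is the thickness-weighted harmonic mean.
Total thickness L = 13.2 + 11.5 + 5.18 + 9.62 = 39.50 m.
Σ(b_i/K_i) = 13.2/0.0122 + 11.5/3.12 + 5.18/0.606 + 9.62/684 = 1094 d.
K_eq = L / Σ(b_i/K_i) = 39.50 / 1094 = 0.03610 m/day.
Q = K_eq · A · (Δh/L) = 0.03610 × 2210 × (7.52/39.50) = 15.19 m³/day.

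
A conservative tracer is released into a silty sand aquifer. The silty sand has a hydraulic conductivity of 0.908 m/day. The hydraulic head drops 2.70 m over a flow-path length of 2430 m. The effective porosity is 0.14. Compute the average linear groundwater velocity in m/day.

0.00721

Hydraulic gradient i = Δh / L = 2.70 / 2430 = 0.001111.
Darcy flux q = K · i = 0.9080 × 0.001111 = 0.001009 m/day.
Seepage velocity v = q / n_e = 0.001009 / 0.14 = 0.007206 m/day.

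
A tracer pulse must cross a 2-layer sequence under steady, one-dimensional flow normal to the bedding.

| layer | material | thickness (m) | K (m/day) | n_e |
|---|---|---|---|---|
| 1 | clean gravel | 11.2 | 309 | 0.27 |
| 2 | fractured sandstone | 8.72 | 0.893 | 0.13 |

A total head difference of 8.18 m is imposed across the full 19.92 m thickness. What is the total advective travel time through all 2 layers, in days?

With flow normal to the layers, continuity requires the same specific discharge q through every layer.
Σ(b_i/K_i) = 11.2/309 + 8.72/0.893 = 9.801 d.
q = Δh / Σ(b_i/K_i) = 8.18 / 9.801 = 0.8346 m/day.
In each layer the seepage velocity is v_i = q/n_i, so the layer transit time is t_i = b_i·n_i / q:
  layer 1 (clean gravel): t_1 = 11.2 × 0.27 / 0.8346 = 3.623 d
  layer 2 (fractured sandstone): t_2 = 8.72 × 0.13 / 0.8346 = 1.358 d
Total t = Σ t_i = 4.982 days.

4.98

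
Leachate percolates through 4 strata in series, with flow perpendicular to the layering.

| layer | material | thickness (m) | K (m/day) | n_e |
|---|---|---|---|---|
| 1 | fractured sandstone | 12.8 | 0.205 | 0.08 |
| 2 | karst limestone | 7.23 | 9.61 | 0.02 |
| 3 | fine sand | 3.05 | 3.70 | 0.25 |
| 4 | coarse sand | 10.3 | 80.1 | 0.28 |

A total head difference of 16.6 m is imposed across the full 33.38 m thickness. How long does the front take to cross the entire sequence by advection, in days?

With flow normal to the layers, continuity requires the same specific discharge q through every layer.
Σ(b_i/K_i) = 12.8/0.205 + 7.23/9.61 + 3.05/3.70 + 10.3/80.1 = 64.14 d.
q = Δh / Σ(b_i/K_i) = 16.6 / 64.14 = 0.2588 m/day.
In each layer the seepage velocity is v_i = q/n_i, so the layer transit time is t_i = b_i·n_i / q:
  layer 1 (fractured sandstone): t_1 = 12.8 × 0.08 / 0.2588 = 3.957 d
  layer 2 (karst limestone): t_2 = 7.23 × 0.02 / 0.2588 = 0.5588 d
  layer 3 (fine sand): t_3 = 3.05 × 0.25 / 0.2588 = 2.946 d
  layer 4 (coarse sand): t_4 = 10.3 × 0.28 / 0.2588 = 11.14 d
Total t = Σ t_i = 18.61 days.

18.6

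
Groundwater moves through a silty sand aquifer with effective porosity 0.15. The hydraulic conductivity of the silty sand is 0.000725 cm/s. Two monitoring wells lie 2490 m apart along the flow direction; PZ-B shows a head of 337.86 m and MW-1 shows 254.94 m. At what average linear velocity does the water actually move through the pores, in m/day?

Convert K: 0.000725 cm/s × 864 = 0.6264 m/day.
Hydraulic gradient i = (337.86 − 254.94) / 2490 = 82.92 / 2490 = 0.03330.
Darcy flux q = K · i = 0.6264 × 0.03330 = 0.02086 m/day.
Seepage velocity v = q / n_e = 0.02086 / 0.15 = 0.1391 m/day.

0.139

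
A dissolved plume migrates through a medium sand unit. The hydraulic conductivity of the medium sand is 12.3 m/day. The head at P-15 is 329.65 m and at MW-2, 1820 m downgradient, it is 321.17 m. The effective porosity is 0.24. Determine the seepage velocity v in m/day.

0.239

Hydraulic gradient i = (329.65 − 321.17) / 1820 = 8.48 / 1820 = 0.004659.
Darcy flux q = K · i = 12.30 × 0.004659 = 0.05731 m/day.
Seepage velocity v = q / n_e = 0.05731 / 0.24 = 0.2388 m/day.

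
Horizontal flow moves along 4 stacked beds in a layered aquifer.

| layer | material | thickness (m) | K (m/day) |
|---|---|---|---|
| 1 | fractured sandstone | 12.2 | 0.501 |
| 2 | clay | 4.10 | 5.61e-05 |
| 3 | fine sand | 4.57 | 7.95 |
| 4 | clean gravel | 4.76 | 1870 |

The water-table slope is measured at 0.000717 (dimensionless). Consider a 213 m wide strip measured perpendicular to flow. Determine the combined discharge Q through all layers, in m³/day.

1370

Flow is parallel to layering, so each bed carries its own Darcy discharge and the transmissivities add.
Σ(K_i·b_i) = 0.501×12.2 + 5.61e-05×4.10 + 7.95×4.57 + 1870×4.76 = 8944 m²/day.
Hydraulic gradient i = 0.000717.
Q = Σ(K_i·b_i) · W · i = 8944 × 213 × 0.0007170 = 1366 m³/day.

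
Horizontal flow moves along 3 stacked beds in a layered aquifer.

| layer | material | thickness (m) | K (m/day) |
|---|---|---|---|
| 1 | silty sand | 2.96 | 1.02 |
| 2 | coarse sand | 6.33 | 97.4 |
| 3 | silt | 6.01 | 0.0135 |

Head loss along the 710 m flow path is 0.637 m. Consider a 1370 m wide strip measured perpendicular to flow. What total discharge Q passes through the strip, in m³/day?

762

Flow is parallel to layering, so each bed carries its own Darcy discharge and the transmissivities add.
Σ(K_i·b_i) = 1.02×2.96 + 97.4×6.33 + 0.0135×6.01 = 619.6 m²/day.
Hydraulic gradient i = Δh / L = 0.637 / 710 = 0.0008972.
Q = Σ(K_i·b_i) · W · i = 619.6 × 1370 × 0.0008972 = 761.6 m³/day.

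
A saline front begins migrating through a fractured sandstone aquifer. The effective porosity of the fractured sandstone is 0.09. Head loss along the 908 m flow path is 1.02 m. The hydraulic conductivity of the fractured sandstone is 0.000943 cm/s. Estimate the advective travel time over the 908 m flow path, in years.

244

Convert K: 0.000943 cm/s × 864 = 0.8148 m/day.
Hydraulic gradient i = Δh / L = 1.02 / 908 = 0.001123.
Darcy flux q = K · i = 0.8148 × 0.001123 = 0.0009153 m/day.
Seepage velocity v = q / n_e = 0.0009153 / 0.09 = 0.01017 m/day.
Travel time t = L / v = 908 / 0.01017 = 89287 days = 244.5 years.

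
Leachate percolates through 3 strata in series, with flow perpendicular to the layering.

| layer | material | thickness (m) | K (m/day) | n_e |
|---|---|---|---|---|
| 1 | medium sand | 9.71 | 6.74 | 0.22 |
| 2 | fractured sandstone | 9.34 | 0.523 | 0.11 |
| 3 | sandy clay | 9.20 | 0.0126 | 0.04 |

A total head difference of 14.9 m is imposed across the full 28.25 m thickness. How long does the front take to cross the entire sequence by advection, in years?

0.486

With flow normal to the layers, continuity requires the same specific discharge q through every layer.
Σ(b_i/K_i) = 9.71/6.74 + 9.34/0.523 + 9.20/0.0126 = 749.5 d.
q = Δh / Σ(b_i/K_i) = 14.9 / 749.5 = 0.01988 m/day.
In each layer the seepage velocity is v_i = q/n_i, so the layer transit time is t_i = b_i·n_i / q:
  layer 1 (medium sand): t_1 = 9.71 × 0.22 / 0.01988 = 107.4 d
  layer 2 (fractured sandstone): t_2 = 9.34 × 0.11 / 0.01988 = 51.68 d
  layer 3 (sandy clay): t_3 = 9.20 × 0.04 / 0.01988 = 18.51 d
Total t = Σ t_i = 177.6 days = 0.4863 years.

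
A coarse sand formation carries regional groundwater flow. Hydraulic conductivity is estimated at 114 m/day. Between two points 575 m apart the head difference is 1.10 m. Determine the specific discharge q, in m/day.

Hydraulic gradient i = Δh / L = 1.10 / 575 = 0.001913.
Specific discharge q = K · i = 114.0 × 0.001913 = 0.2181 m/day.

0.218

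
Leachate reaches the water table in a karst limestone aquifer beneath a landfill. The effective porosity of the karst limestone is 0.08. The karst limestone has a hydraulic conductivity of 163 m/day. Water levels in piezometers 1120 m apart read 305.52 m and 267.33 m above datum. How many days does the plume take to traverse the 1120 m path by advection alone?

Hydraulic gradient i = (305.52 − 267.33) / 1120 = 38.19 / 1120 = 0.03410.
Darcy flux q = K · i = 163.0 × 0.03410 = 5.558 m/day.
Seepage velocity v = q / n_e = 5.558 / 0.08 = 69.48 m/day.
Travel time t = L / v = 1120 / 69.48 = 16.12 days.

16.1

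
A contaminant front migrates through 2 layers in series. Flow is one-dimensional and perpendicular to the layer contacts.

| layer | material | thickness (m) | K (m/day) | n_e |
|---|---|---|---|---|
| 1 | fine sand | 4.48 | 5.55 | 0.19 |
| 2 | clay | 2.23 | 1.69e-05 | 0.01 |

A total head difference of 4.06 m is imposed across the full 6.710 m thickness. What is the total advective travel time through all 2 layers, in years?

77.7

With flow normal to the layers, continuity requires the same specific discharge q through every layer.
Σ(b_i/K_i) = 4.48/5.55 + 2.23/1.69e-05 = 1.320e+05 d.
q = Δh / Σ(b_i/K_i) = 4.06 / 1.320e+05 = 3.077e-05 m/day.
In each layer the seepage velocity is v_i = q/n_i, so the layer transit time is t_i = b_i·n_i / q:
  layer 1 (fine sand): t_1 = 4.48 × 0.19 / 3.077e-05 = 27665 d
  layer 2 (clay): t_2 = 2.23 × 0.01 / 3.077e-05 = 724.8 d
Total t = Σ t_i = 28389 days = 77.73 years.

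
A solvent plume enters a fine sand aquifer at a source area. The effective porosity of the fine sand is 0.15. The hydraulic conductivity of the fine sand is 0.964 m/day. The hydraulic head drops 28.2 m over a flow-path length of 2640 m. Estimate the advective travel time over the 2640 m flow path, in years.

105

Hydraulic gradient i = Δh / L = 28.2 / 2640 = 0.01068.
Darcy flux q = K · i = 0.9640 × 0.01068 = 0.01030 m/day.
Seepage velocity v = q / n_e = 0.01030 / 0.15 = 0.06865 m/day.
Travel time t = L / v = 2640 / 0.06865 = 38457 days = 105.3 years.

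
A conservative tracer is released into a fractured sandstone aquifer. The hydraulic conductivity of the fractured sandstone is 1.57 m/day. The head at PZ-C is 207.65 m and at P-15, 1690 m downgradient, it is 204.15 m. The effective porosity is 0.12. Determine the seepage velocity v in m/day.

Hydraulic gradient i = (207.65 − 204.15) / 1690 = 3.5 / 1690 = 0.002071.
Darcy flux q = K · i = 1.570 × 0.002071 = 0.003251 m/day.
Seepage velocity v = q / n_e = 0.003251 / 0.12 = 0.02710 m/day.

0.0271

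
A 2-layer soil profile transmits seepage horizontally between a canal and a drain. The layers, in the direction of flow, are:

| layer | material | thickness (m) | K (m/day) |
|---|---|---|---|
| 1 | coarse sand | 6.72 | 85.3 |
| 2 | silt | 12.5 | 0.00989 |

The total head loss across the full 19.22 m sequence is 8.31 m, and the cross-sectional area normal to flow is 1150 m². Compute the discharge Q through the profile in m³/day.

7.56

Flow is perpendicular to layering, so the layers act in series and the equivalent K is the thickness-weighted harmonic mean.
Total thickness L = 6.72 + 12.5 = 19.22 m.
Σ(b_i/K_i) = 6.72/85.3 + 12.5/0.00989 = 1264 d.
K_eq = L / Σ(b_i/K_i) = 19.22 / 1264 = 0.01521 m/day.
Q = K_eq · A · (Δh/L) = 0.01521 × 1150 × (8.31/19.22) = 7.561 m³/day.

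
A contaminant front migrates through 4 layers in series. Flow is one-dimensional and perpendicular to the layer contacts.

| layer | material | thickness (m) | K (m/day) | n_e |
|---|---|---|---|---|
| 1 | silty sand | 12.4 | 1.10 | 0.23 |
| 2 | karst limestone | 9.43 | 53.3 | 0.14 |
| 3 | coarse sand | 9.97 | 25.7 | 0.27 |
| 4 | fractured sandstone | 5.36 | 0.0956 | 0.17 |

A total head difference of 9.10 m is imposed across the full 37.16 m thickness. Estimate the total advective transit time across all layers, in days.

With flow normal to the layers, continuity requires the same specific discharge q through every layer.
Σ(b_i/K_i) = 12.4/1.10 + 9.43/53.3 + 9.97/25.7 + 5.36/0.0956 = 67.90 d.
q = Δh / Σ(b_i/K_i) = 9.10 / 67.90 = 0.1340 m/day.
In each layer the seepage velocity is v_i = q/n_i, so the layer transit time is t_i = b_i·n_i / q:
  layer 1 (silty sand): t_1 = 12.4 × 0.23 / 0.1340 = 21.28 d
  layer 2 (karst limestone): t_2 = 9.43 × 0.14 / 0.1340 = 9.851 d
  layer 3 (coarse sand): t_3 = 9.97 × 0.27 / 0.1340 = 20.09 d
  layer 4 (fractured sandstone): t_4 = 5.36 × 0.17 / 0.1340 = 6.799 d
Total t = Σ t_i = 58.02 days.

58.0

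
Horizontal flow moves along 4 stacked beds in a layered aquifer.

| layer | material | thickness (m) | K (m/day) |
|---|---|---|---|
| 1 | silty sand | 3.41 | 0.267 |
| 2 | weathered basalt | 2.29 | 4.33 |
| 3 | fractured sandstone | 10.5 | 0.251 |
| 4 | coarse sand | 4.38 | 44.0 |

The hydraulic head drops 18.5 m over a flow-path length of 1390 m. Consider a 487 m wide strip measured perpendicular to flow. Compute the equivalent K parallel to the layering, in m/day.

10.0

Flow is parallel to layering, so each bed carries its own Darcy discharge and the transmissivities add.
Σ(K_i·b_i) = 0.267×3.41 + 4.33×2.29 + 0.251×10.5 + 44.0×4.38 = 206.2 m²/day.
Total thickness b = 20.58 m, so K_eq = Σ(K_i·b_i)/b = 10.02 m/day.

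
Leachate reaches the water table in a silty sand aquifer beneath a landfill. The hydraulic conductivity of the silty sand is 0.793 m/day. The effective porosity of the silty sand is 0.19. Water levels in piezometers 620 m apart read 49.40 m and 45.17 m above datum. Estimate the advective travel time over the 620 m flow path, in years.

59.6

Hydraulic gradient i = (49.40 − 45.17) / 620 = 4.23 / 620 = 0.006823.
Darcy flux q = K · i = 0.7930 × 0.006823 = 0.005410 m/day.
Seepage velocity v = q / n_e = 0.005410 / 0.19 = 0.02848 m/day.
Travel time t = L / v = 620 / 0.02848 = 21773 days = 59.61 years.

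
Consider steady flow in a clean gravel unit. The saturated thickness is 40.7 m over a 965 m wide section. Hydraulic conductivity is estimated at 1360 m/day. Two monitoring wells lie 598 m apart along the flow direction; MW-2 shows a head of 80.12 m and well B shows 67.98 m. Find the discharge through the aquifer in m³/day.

1.08e+06

Cross-sectional area A = 965 × 40.7 = 39276 m².
Hydraulic gradient i = (80.12 − 67.98) / 598 = 12.14 / 598 = 0.02030.
Darcy's law: Q = K · A · i = 1360 × 39276 × 0.02030 = 1.084e+06 m³/day.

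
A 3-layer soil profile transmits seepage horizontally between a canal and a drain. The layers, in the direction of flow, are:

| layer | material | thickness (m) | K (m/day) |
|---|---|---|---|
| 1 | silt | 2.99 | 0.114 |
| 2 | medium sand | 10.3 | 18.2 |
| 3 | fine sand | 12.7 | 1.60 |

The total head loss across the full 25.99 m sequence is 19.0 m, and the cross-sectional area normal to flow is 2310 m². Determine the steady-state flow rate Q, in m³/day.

1260

Flow is perpendicular to layering, so the layers act in series and the equivalent K is the thickness-weighted harmonic mean.
Total thickness L = 2.99 + 10.3 + 12.7 = 25.99 m.
Σ(b_i/K_i) = 2.99/0.114 + 10.3/18.2 + 12.7/1.60 = 34.73 d.
K_eq = L / Σ(b_i/K_i) = 25.99 / 34.73 = 0.7483 m/day.
Q = K_eq · A · (Δh/L) = 0.7483 × 2310 × (19.0/25.99) = 1264 m³/day.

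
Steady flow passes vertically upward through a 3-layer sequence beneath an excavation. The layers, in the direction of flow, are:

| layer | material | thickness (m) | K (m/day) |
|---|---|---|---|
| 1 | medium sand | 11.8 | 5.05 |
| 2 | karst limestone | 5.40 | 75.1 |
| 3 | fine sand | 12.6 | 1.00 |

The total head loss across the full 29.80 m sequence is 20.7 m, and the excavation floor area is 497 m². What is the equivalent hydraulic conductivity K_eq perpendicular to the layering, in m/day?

Flow is perpendicular to layering, so the layers act in series and the equivalent K is the thickness-weighted harmonic mean.
Total thickness L = 11.8 + 5.40 + 12.6 = 29.80 m.
Σ(b_i/K_i) = 11.8/5.05 + 5.40/75.1 + 12.6/1.00 = 15.01 d.
K_eq = L / Σ(b_i/K_i) = 29.80 / 15.01 = 1.986 m/day.

1.99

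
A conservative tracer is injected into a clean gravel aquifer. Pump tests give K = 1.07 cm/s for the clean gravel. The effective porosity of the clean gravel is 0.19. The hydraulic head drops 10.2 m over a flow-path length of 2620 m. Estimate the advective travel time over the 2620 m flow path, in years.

Convert K: 1.07 cm/s × 864 = 924.5 m/day.
Hydraulic gradient i = Δh / L = 10.2 / 2620 = 0.003893.
Darcy flux q = K · i = 924.5 × 0.003893 = 3.599 m/day.
Seepage velocity v = q / n_e = 3.599 / 0.19 = 18.94 m/day.
Travel time t = L / v = 2620 / 18.94 = 138.3 days = 0.3787 years.

0.379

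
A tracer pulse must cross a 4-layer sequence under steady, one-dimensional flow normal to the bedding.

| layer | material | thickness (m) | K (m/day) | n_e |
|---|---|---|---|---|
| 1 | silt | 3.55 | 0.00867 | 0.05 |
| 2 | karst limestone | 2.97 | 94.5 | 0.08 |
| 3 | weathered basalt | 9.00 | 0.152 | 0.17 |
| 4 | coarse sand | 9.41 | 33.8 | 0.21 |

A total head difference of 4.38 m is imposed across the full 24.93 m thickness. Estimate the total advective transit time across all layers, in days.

420

With flow normal to the layers, continuity requires the same specific discharge q through every layer.
Σ(b_i/K_i) = 3.55/0.00867 + 2.97/94.5 + 9.00/0.152 + 9.41/33.8 = 469.0 d.
q = Δh / Σ(b_i/K_i) = 4.38 / 469.0 = 0.009339 m/day.
In each layer the seepage velocity is v_i = q/n_i, so the layer transit time is t_i = b_i·n_i / q:
  layer 1 (silt): t_1 = 3.55 × 0.05 / 0.009339 = 19.01 d
  layer 2 (karst limestone): t_2 = 2.97 × 0.08 / 0.009339 = 25.44 d
  layer 3 (weathered basalt): t_3 = 9.00 × 0.17 / 0.009339 = 163.8 d
  layer 4 (coarse sand): t_4 = 9.41 × 0.21 / 0.009339 = 211.6 d
Total t = Σ t_i = 419.9 days.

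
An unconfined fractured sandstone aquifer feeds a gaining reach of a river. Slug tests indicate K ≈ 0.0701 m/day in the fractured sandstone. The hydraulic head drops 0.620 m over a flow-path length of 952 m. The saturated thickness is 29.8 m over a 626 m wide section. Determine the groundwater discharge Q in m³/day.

Cross-sectional area A = 626 × 29.8 = 18655 m².
Hydraulic gradient i = Δh / L = 0.620 / 952 = 0.0006513.
Darcy's law: Q = K · A · i = 0.07010 × 18655 × 0.0006513 = 0.8517 m³/day.

0.852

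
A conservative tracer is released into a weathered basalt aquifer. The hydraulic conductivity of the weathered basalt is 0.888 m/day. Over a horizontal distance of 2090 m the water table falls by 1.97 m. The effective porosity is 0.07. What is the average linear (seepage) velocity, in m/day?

0.0120

Hydraulic gradient i = Δh / L = 1.97 / 2090 = 0.0009426.
Darcy flux q = K · i = 0.8880 × 0.0009426 = 0.0008370 m/day.
Seepage velocity v = q / n_e = 0.0008370 / 0.07 = 0.01196 m/day.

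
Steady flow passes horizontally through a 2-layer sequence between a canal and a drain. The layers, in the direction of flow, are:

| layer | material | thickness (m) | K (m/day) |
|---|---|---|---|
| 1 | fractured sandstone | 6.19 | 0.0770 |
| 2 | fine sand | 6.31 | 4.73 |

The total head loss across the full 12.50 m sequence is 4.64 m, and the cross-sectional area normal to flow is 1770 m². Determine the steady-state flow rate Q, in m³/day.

Flow is perpendicular to layering, so the layers act in series and the equivalent K is the thickness-weighted harmonic mean.
Total thickness L = 6.19 + 6.31 = 12.50 m.
Σ(b_i/K_i) = 6.19/0.0770 + 6.31/4.73 = 81.72 d.
K_eq = L / Σ(b_i/K_i) = 12.50 / 81.72 = 0.1530 m/day.
Q = K_eq · A · (Δh/L) = 0.1530 × 1770 × (4.64/12.50) = 100.5 m³/day.

100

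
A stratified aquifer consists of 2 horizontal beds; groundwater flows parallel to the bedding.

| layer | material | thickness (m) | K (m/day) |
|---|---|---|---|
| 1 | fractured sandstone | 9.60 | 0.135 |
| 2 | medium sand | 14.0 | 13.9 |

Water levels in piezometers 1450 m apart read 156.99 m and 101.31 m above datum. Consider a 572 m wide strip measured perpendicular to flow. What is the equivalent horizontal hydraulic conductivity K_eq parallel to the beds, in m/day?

Flow is parallel to layering, so each bed carries its own Darcy discharge and the transmissivities add.
Σ(K_i·b_i) = 0.135×9.60 + 13.9×14.0 = 195.9 m²/day.
Total thickness b = 23.60 m, so K_eq = Σ(K_i·b_i)/b = 8.301 m/day.

8.30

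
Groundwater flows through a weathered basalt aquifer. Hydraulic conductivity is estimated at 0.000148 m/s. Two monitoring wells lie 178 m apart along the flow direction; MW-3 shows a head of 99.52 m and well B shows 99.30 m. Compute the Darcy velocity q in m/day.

Convert K: 0.000148 m/s × 86400 = 12.79 m/day.
Hydraulic gradient i = (99.52 − 99.30) / 178 = 0.22 / 178 = 0.001236.
Specific discharge q = K · i = 12.79 × 0.001236 = 0.01580 m/day.

0.0158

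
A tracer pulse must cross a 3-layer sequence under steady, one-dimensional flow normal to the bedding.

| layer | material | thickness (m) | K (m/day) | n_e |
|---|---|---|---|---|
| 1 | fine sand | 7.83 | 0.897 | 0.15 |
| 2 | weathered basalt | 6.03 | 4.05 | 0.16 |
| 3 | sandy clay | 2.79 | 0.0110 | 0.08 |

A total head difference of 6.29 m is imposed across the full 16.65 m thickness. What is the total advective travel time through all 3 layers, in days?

With flow normal to the layers, continuity requires the same specific discharge q through every layer.
Σ(b_i/K_i) = 7.83/0.897 + 6.03/4.05 + 2.79/0.0110 = 263.9 d.
q = Δh / Σ(b_i/K_i) = 6.29 / 263.9 = 0.02384 m/day.
In each layer the seepage velocity is v_i = q/n_i, so the layer transit time is t_i = b_i·n_i / q:
  layer 1 (fine sand): t_1 = 7.83 × 0.15 / 0.02384 = 49.27 d
  layer 2 (weathered basalt): t_2 = 6.03 × 0.16 / 0.02384 = 40.47 d
  layer 3 (sandy clay): t_3 = 2.79 × 0.08 / 0.02384 = 9.363 d
Total t = Σ t_i = 99.10 days.

99.1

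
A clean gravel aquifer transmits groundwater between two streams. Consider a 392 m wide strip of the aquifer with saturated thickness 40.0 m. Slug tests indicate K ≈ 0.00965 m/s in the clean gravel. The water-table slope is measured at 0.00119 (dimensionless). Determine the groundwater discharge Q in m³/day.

Convert K: 0.00965 m/s × 86400 = 833.8 m/day.
Cross-sectional area A = 392 × 40.0 = 15680 m².
Hydraulic gradient i = 0.00119.
Darcy's law: Q = K · A · i = 833.8 × 15680 × 0.001190 = 15557 m³/day.

15600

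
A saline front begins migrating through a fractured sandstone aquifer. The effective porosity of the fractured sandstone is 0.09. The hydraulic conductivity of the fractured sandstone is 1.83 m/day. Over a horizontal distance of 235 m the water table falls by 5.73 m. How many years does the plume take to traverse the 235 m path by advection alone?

Hydraulic gradient i = Δh / L = 5.73 / 235 = 0.02438.
Darcy flux q = K · i = 1.830 × 0.02438 = 0.04462 m/day.
Seepage velocity v = q / n_e = 0.04462 / 0.09 = 0.4958 m/day.
Travel time t = L / v = 235 / 0.4958 = 474.0 days = 1.298 years.

1.30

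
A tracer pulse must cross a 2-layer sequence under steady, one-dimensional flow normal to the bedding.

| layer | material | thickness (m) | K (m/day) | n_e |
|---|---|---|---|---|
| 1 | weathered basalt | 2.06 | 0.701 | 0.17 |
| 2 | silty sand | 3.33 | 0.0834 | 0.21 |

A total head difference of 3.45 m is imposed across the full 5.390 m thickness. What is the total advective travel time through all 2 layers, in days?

With flow normal to the layers, continuity requires the same specific discharge q through every layer.
Σ(b_i/K_i) = 2.06/0.701 + 3.33/0.0834 = 42.87 d.
q = Δh / Σ(b_i/K_i) = 3.45 / 42.87 = 0.08048 m/day.
In each layer the seepage velocity is v_i = q/n_i, so the layer transit time is t_i = b_i·n_i / q:
  layer 1 (weathered basalt): t_1 = 2.06 × 0.17 / 0.08048 = 4.351 d
  layer 2 (silty sand): t_2 = 3.33 × 0.21 / 0.08048 = 8.689 d
Total t = Σ t_i = 13.04 days.

13.0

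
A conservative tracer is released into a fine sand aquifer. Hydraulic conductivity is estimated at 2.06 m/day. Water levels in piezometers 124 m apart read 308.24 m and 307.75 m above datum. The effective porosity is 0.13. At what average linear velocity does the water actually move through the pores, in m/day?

0.0626

Hydraulic gradient i = (308.24 − 307.75) / 124 = 0.49 / 124 = 0.003952.
Darcy flux q = K · i = 2.060 × 0.003952 = 0.008140 m/day.
Seepage velocity v = q / n_e = 0.008140 / 0.13 = 0.06262 m/day.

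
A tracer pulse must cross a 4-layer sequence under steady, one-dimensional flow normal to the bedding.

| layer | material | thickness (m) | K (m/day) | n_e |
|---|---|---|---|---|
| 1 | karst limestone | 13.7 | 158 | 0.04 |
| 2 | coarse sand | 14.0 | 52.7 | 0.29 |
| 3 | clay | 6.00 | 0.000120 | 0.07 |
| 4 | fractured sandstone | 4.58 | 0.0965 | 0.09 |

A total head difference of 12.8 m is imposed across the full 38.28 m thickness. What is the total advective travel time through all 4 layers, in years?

58.2

With flow normal to the layers, continuity requires the same specific discharge q through every layer.
Σ(b_i/K_i) = 13.7/158 + 14.0/52.7 + 6.00/0.000120 + 4.58/0.0965 = 50048 d.
q = Δh / Σ(b_i/K_i) = 12.8 / 50048 = 0.0002558 m/day.
In each layer the seepage velocity is v_i = q/n_i, so the layer transit time is t_i = b_i·n_i / q:
  layer 1 (karst limestone): t_1 = 13.7 × 0.04 / 0.0002558 = 2143 d
  layer 2 (coarse sand): t_2 = 14.0 × 0.29 / 0.0002558 = 15875 d
  layer 3 (clay): t_3 = 6.00 × 0.07 / 0.0002558 = 1642 d
  layer 4 (fractured sandstone): t_4 = 4.58 × 0.09 / 0.0002558 = 1612 d
Total t = Σ t_i = 21271 days = 58.24 years.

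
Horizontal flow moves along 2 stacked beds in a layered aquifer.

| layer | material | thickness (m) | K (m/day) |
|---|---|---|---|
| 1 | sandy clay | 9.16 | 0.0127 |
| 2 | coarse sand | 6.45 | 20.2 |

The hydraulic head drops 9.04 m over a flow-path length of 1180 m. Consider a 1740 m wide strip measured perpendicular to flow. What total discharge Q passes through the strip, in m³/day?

1740

Flow is parallel to layering, so each bed carries its own Darcy discharge and the transmissivities add.
Σ(K_i·b_i) = 0.0127×9.16 + 20.2×6.45 = 130.4 m²/day.
Hydraulic gradient i = Δh / L = 9.04 / 1180 = 0.007661.
Q = Σ(K_i·b_i) · W · i = 130.4 × 1740 × 0.007661 = 1738 m³/day.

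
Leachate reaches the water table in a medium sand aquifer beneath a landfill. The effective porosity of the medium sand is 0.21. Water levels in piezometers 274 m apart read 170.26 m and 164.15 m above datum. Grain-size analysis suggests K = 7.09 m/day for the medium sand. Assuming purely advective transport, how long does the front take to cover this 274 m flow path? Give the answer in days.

364

Hydraulic gradient i = (170.26 − 164.15) / 274 = 6.11 / 274 = 0.02230.
Darcy flux q = K · i = 7.090 × 0.02230 = 0.1581 m/day.
Seepage velocity v = q / n_e = 0.1581 / 0.21 = 0.7529 m/day.
Travel time t = L / v = 274 / 0.7529 = 363.9 days.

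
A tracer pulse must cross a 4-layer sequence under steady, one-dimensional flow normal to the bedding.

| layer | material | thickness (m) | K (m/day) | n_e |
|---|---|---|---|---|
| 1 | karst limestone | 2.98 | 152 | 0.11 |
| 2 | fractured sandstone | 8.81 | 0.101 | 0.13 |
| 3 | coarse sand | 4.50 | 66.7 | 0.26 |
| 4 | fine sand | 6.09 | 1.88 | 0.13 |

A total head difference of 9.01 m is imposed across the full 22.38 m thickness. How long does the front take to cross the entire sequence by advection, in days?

34.5

With flow normal to the layers, continuity requires the same specific discharge q through every layer.
Σ(b_i/K_i) = 2.98/152 + 8.81/0.101 + 4.50/66.7 + 6.09/1.88 = 90.55 d.
q = Δh / Σ(b_i/K_i) = 9.01 / 90.55 = 0.09950 m/day.
In each layer the seepage velocity is v_i = q/n_i, so the layer transit time is t_i = b_i·n_i / q:
  layer 1 (karst limestone): t_1 = 2.98 × 0.11 / 0.09950 = 3.295 d
  layer 2 (fractured sandstone): t_2 = 8.81 × 0.13 / 0.09950 = 11.51 d
  layer 3 (coarse sand): t_3 = 4.50 × 0.26 / 0.09950 = 11.76 d
  layer 4 (fine sand): t_4 = 6.09 × 0.13 / 0.09950 = 7.957 d
Total t = Σ t_i = 34.52 days.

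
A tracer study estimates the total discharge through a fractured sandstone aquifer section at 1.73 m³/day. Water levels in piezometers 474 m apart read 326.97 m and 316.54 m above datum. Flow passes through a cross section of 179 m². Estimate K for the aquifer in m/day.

0.439

Hydraulic gradient i = (326.97 − 316.54) / 474 = 10.43 / 474 = 0.02200.
From Q = K·A·i, K = Q / (A·i) = 1.73 / (179.0 × 0.02200) = 0.4392 m/day.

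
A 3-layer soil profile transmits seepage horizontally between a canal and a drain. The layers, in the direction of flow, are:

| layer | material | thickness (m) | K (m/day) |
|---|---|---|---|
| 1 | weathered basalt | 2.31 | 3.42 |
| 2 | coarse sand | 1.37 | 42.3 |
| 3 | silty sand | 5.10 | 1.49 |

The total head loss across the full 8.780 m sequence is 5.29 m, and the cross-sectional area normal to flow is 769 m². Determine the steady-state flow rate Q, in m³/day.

Flow is perpendicular to layering, so the layers act in series and the equivalent K is the thickness-weighted harmonic mean.
Total thickness L = 2.31 + 1.37 + 5.10 = 8.780 m.
Σ(b_i/K_i) = 2.31/3.42 + 1.37/42.3 + 5.10/1.49 = 4.131 d.
K_eq = L / Σ(b_i/K_i) = 8.780 / 4.131 = 2.126 m/day.
Q = K_eq · A · (Δh/L) = 2.126 × 769 × (5.29/8.780) = 984.8 m³/day.

985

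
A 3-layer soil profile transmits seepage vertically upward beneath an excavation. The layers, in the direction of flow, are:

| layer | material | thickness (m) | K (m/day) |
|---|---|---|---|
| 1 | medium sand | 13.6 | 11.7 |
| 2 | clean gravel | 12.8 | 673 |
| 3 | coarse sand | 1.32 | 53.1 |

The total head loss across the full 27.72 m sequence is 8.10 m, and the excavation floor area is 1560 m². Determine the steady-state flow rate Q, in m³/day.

Flow is perpendicular to layering, so the layers act in series and the equivalent K is the thickness-weighted harmonic mean.
Total thickness L = 13.6 + 12.8 + 1.32 = 27.72 m.
Σ(b_i/K_i) = 13.6/11.7 + 12.8/673 + 1.32/53.1 = 1.206 d.
K_eq = L / Σ(b_i/K_i) = 27.72 / 1.206 = 22.98 m/day.
Q = K_eq · A · (Δh/L) = 22.98 × 1560 × (8.10/27.72) = 10475 m³/day.

10500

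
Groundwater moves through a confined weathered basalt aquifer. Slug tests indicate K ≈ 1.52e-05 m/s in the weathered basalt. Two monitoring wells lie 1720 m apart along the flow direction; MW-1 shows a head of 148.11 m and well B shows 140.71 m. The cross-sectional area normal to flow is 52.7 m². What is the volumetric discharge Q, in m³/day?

0.298

Convert K: 1.52e-05 m/s × 86400 = 1.313 m/day.
Hydraulic gradient i = (148.11 − 140.71) / 1720 = 7.4 / 1720 = 0.004302.
Darcy's law: Q = K · A · i = 1.313 × 52.70 × 0.004302 = 0.2978 m³/day.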